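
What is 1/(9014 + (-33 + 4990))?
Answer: 1/13971 ≈ 7.1577e-5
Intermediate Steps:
1/(9014 + (-33 + 4990)) = 1/(9014 + 4957) = 1/13971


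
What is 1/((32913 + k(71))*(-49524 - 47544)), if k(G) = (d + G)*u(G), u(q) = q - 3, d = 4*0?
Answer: -1/3663443388 ≈ -2.7297e-10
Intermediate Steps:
d = 0
u(q) = -3 + q
k(G) = G*(-3 + G) (k(G) = (0 + G)*(-3 + G) = G*(-3 + G))
1/((32913 + k(71))*(-49524 - 47544)) = 1/((32913 + 71*(-3 + 71))*(-49524 - 47544)) = 1/((32913 + 71*68)*(-97068)) = 1/((32913 + 4828)*(-97068)) = 1/(37741*(-97068)) = 1/(-3663443388) = -1/3663443388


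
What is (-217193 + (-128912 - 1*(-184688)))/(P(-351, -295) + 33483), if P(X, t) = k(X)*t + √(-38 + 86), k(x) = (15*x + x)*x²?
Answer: -10982252789155217/13886908815237777068387 + 645668*√3/41660726445713331205161 ≈ -7.9083e-7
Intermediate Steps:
k(x) = 16*x³ (k(x) = (16*x)*x² = 16*x³)
P(X, t) = 4*√3 + 16*t*X³ (P(X, t) = (16*X³)*t + √(-38 + 86) = 16*t*X³ + √48 = 16*t*X³ + 4*√3 = 4*√3 + 16*t*X³)
(-217193 + (-128912 - 1*(-184688)))/(P(-351, -295) + 33483) = (-217193 + (-128912 - 1*(-184688)))/((4*√3 + 16*(-295)*(-351)³) + 33483) = (-217193 + (-128912 + 184688))/((4*√3 + 16*(-295)*(-43243551)) + 33483) = (-217193 + 55776)/((4*√3 + 204109560720) + 33483) = -161417/((204109560720 + 4*√3) + 33483) = -161417/(204109594203 + 4*√3)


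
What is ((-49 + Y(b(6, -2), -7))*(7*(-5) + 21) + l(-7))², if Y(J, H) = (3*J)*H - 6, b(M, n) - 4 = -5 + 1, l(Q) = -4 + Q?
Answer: 576081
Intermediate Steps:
b(M, n) = 0 (b(M, n) = 4 + (-5 + 1) = 4 - 4 = 0)
Y(J, H) = -6 + 3*H*J (Y(J, H) = 3*H*J - 6 = -6 + 3*H*J)
((-49 + Y(b(6, -2), -7))*(7*(-5) + 21) + l(-7))² = ((-49 + (-6 + 3*(-7)*0))*(7*(-5) + 21) + (-4 - 7))² = ((-49 + (-6 + 0))*(-35 + 21) - 11)² = ((-49 - 6)*(-14) - 11)² = (-55*(-14) - 11)² = (770 - 11)² = 759² = 576081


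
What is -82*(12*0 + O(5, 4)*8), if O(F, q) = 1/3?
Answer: -656/3 ≈ -218.67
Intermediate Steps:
O(F, q) = ⅓ (O(F, q) = 1*(⅓) = ⅓)
-82*(12*0 + O(5, 4)*8) = -82*(12*0 + (⅓)*8) = -82*(0 + 8/3) = -82*8/3 = -656/3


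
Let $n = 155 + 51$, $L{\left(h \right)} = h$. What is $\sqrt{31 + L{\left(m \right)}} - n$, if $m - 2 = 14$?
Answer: $-206 + \sqrt{47} \approx -199.14$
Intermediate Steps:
$m = 16$ ($m = 2 + 14 = 16$)
$n = 206$
$\sqrt{31 + L{\left(m \right)}} - n = \sqrt{31 + 16} - 206 = \sqrt{47} - 206 = -206 + \sqrt{47}$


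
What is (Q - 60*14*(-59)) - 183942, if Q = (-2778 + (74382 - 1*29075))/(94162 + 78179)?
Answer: -23159485733/172341 ≈ -1.3438e+5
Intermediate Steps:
Q = 42529/172341 (Q = (-2778 + (74382 - 29075))/172341 = (-2778 + 45307)*(1/172341) = 42529*(1/172341) = 42529/172341 ≈ 0.24677)
(Q - 60*14*(-59)) - 183942 = (42529/172341 - 60*14*(-59)) - 183942 = (42529/172341 - 840*(-59)) - 183942 = (42529/172341 + 49560) - 183942 = 8541262489/172341 - 183942 = -23159485733/172341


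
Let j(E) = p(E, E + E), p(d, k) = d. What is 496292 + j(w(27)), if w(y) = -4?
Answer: 496288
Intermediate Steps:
j(E) = E
496292 + j(w(27)) = 496292 - 4 = 496288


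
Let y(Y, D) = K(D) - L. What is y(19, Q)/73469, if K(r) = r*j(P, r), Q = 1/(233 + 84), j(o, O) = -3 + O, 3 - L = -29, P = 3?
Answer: -292418/671166031 ≈ -0.00043569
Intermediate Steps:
L = 32 (L = 3 - 1*(-29) = 3 + 29 = 32)
Q = 1/317 ≈ 0.0031546
K(r) = r*(-3 + r)
y(Y, D) = -32 + D*(-3 + D) (y(Y, D) = D*(-3 + D) - 1*32 = D*(-3 + D) - 32 = -32 + D*(-3 + D))
y(19, Q)/73469 = (-32 + (-3 + 1/317)/317)/73469 = (-32 + (1/317)*(-950/317))*(1/73469) = (-32 - 950/100489)*(1/73469) = -3216598/100489*1/73469 = -292418/671166031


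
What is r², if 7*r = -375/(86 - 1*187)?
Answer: 140625/499849 ≈ 0.28133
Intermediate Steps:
r = 375/707 (r = (-375/(86 - 1*187))/7 = (-375/(86 - 187))/7 = (-375/(-101))/7 = (-375*(-1/101))/7 = (⅐)*(375/101) = 375/707 ≈ 0.53041)
r² = (375/707)² = 140625/499849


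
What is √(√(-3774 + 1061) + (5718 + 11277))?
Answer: √(16995 + I*√2713) ≈ 130.36 + 0.2*I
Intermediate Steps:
√(√(-3774 + 1061) + (5718 + 11277)) = √(√(-2713) + 16995) = √(I*√2713 + 16995) = √(16995 + I*√2713)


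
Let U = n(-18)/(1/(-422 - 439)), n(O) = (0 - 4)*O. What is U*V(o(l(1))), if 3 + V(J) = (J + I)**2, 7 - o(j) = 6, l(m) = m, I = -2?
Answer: 123984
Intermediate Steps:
o(j) = 1 (o(j) = 7 - 1*6 = 7 - 6 = 1)
n(O) = -4*O
V(J) = -3 + (-2 + J)**2 (V(J) = -3 + (J - 2)**2 = -3 + (-2 + J)**2)
U = -61992 (U = (-4*(-18))/(1/(-422 - 439)) = 72/(1/(-861)) = 72/(-1/861) = 72*(-861) = -61992)
U*V(o(l(1))) = -61992*(-3 + (-2 + 1)**2) = -61992*(-3 + (-1)**2) = -61992*(-3 + 1) = -61992*(-2) = 123984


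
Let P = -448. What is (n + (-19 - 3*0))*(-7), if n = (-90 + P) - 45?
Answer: 4214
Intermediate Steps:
n = -583 (n = (-90 - 448) - 45 = -538 - 45 = -583)
(n + (-19 - 3*0))*(-7) = (-583 + (-19 - 3*0))*(-7) = (-583 + (-19 + 0))*(-7) = (-583 - 19)*(-7) = -602*(-7) = 4214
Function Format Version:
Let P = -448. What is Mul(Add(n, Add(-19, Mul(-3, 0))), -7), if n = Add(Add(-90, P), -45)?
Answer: 4214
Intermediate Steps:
n = -583 (n = Add(Add(-90, -448), -45) = Add(-538, -45) = -583)
Mul(Add(n, Add(-19, Mul(-3, 0))), -7) = Mul(Add(-583, Add(-19, Mul(-3, 0))), -7) = Mul(Add(-583, Add(-19, 0)), -7) = Mul(Add(-583, -19), -7) = Mul(-602, -7) = 4214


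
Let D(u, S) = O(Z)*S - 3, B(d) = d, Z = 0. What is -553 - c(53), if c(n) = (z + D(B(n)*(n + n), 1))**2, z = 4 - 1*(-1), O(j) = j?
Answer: -557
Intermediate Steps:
z = 5 (z = 4 + 1 = 5)
D(u, S) = -3 (D(u, S) = 0*S - 3 = 0 - 3 = -3)
c(n) = 4 (c(n) = (5 - 3)**2 = 2**2 = 4)
-553 - c(53) = -553 - 1*4 = -553 - 4 = -557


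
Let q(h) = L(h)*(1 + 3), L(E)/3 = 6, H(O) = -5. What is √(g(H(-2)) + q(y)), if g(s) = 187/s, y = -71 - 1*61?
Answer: √865/5 ≈ 5.8822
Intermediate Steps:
L(E) = 18 (L(E) = 3*6 = 18)
y = -132 (y = -71 - 61 = -132)
q(h) = 72 (q(h) = 18*(1 + 3) = 18*4 = 72)
√(g(H(-2)) + q(y)) = √(187/(-5) + 72) = √(187*(-⅕) + 72) = √(-187/5 + 72) = √(173/5) = √865/5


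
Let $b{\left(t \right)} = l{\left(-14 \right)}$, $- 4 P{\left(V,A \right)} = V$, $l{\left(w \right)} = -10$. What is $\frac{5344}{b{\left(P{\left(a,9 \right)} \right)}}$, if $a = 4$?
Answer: $- \frac{2672}{5} \approx -534.4$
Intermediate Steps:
$P{\left(V,A \right)} = - \frac{V}{4}$
$b{\left(t \right)} = -10$
$\frac{5344}{b{\left(P{\left(a,9 \right)} \right)}} = \frac{5344}{-10} = 5344 \left(- \frac{1}{10}\right) = - \frac{2672}{5}$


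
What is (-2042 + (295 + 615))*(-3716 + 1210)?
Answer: 2836792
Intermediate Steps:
(-2042 + (295 + 615))*(-3716 + 1210) = (-2042 + 910)*(-2506) = -1132*(-2506) = 2836792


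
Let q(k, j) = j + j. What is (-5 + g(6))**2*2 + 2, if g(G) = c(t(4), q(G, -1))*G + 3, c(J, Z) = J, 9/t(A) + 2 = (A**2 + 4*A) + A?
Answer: 676/289 ≈ 2.3391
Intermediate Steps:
q(k, j) = 2*j
t(A) = 9/(-2 + A**2 + 5*A) (t(A) = 9/(-2 + ((A**2 + 4*A) + A)) = 9/(-2 + (A**2 + 5*A)) = 9/(-2 + A**2 + 5*A))
g(G) = 3 + 9*G/34 (g(G) = (9/(-2 + 4**2 + 5*4))*G + 3 = (9/(-2 + 16 + 20))*G + 3 = (9/34)*G + 3 = (9*(1/34))*G + 3 = 9*G/34 + 3 = 3 + 9*G/34)
(-5 + g(6))**2*2 + 2 = (-5 + (3 + (9/34)*6))**2*2 + 2 = (-5 + (3 + 27/17))**2*2 + 2 = (-5 + 78/17)**2*2 + 2 = (-7/17)**2*2 + 2 = (49/289)*2 + 2 = 98/289 + 2 = 676/289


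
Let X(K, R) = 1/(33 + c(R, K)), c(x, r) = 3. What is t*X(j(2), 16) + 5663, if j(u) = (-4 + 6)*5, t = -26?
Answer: 101921/18 ≈ 5662.3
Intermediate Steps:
j(u) = 10 (j(u) = 2*5 = 10)
X(K, R) = 1/36 (X(K, R) = 1/(33 + 3) = 1/36)
t*X(j(2), 16) + 5663 = -26*1/36 + 5663 = -13/18 + 5663 = 101921/18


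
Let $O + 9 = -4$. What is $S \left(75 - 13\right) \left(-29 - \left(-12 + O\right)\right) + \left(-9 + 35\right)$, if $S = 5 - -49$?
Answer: $-13366$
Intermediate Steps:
$O = -13$ ($O = -9 - 4 = -13$)
$S = 54$ ($S = 5 + 49 = 54$)
$S \left(75 - 13\right) \left(-29 - \left(-12 + O\right)\right) + \left(-9 + 35\right) = 54 \left(75 - 13\right) \left(-29 + \left(12 - -13\right)\right) + \left(-9 + 35\right) = 54 \cdot 62 \left(-29 + \left(12 + 13\right)\right) + 26 = 54 \cdot 62 \left(-29 + 25\right) + 26 = 54 \cdot 62 \left(-4\right) + 26 = 54 \left(-248\right) + 26 = -13392 + 26 = -13366$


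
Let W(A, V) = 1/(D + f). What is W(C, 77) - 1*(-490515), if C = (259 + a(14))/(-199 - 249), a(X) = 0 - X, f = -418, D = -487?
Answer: 443916074/905 ≈ 4.9052e+5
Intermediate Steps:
a(X) = -X
C = -35/64 (C = (259 - 1*14)/(-199 - 249) = (259 - 14)/(-448) = 245*(-1/448) = -35/64 ≈ -0.54688)
W(A, V) = -1/905 (W(A, V) = 1/(-487 - 418) = 1/(-905) = -1/905)
W(C, 77) - 1*(-490515) = -1/905 - 1*(-490515) = -1/905 + 490515 = 443916074/905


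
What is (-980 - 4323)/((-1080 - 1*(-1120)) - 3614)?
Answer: 5303/3574 ≈ 1.4838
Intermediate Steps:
(-980 - 4323)/((-1080 - 1*(-1120)) - 3614) = -5303/((-1080 + 1120) - 3614) = -5303/(40 - 3614) = -5303/(-3574) = -5303*(-1/3574) = 5303/3574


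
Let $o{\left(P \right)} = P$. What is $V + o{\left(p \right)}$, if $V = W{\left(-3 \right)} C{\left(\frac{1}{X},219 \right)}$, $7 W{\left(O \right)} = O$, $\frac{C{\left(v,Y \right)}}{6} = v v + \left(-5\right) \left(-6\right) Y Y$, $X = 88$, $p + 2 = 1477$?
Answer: $- \frac{100240717289}{27104} \approx -3.6984 \cdot 10^{6}$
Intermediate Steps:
$p = 1475$ ($p = -2 + 1477 = 1475$)
$C{\left(v,Y \right)} = 6 v^{2} + 180 Y^{2}$ ($C{\left(v,Y \right)} = 6 \left(v v + \left(-5\right) \left(-6\right) Y Y\right) = 6 \left(v^{2} + 30 Y Y\right) = 6 \left(v^{2} + 30 Y^{2}\right) = 6 v^{2} + 180 Y^{2}$)
$W{\left(O \right)} = \frac{O}{7}$
$V = - \frac{100280695689}{27104}$ ($V = \frac{1}{7} \left(-3\right) \left(6 \left(\frac{1}{88}\right)^{2} + 180 \cdot 219^{2}\right) = - \frac{3 \left(\frac{6}{7744} + 180 \cdot 47961\right)}{7} = - \frac{3 \left(6 \cdot \frac{1}{7744} + 8632980\right)}{7} = - \frac{3 \left(\frac{3}{3872} + 8632980\right)}{7} = \left(- \frac{3}{7}\right) \frac{33426898563}{3872} = - \frac{100280695689}{27104} \approx -3.6998 \cdot 10^{6}$)
$V + o{\left(p \right)} = - \frac{100280695689}{27104} + 1475 = - \frac{100240717289}{27104}$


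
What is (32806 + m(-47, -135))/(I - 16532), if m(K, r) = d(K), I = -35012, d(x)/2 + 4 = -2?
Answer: -16397/25772 ≈ -0.63623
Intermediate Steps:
d(x) = -12 (d(x) = -8 + 2*(-2) = -8 - 4 = -12)
m(K, r) = -12
(32806 + m(-47, -135))/(I - 16532) = (32806 - 12)/(-35012 - 16532) = 32794/(-51544) = 32794*(-1/51544) = -16397/25772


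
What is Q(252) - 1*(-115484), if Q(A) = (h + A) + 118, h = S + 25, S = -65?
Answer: 115814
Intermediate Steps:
h = -40 (h = -65 + 25 = -40)
Q(A) = 78 + A (Q(A) = (-40 + A) + 118 = 78 + A)
Q(252) - 1*(-115484) = (78 + 252) - 1*(-115484) = 330 + 115484 = 115814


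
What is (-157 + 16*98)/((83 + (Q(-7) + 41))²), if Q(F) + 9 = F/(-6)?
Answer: 2988/28577 ≈ 0.10456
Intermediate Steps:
Q(F) = -9 - F/6 (Q(F) = -9 + F/(-6) = -9 + F*(-⅙) = -9 - F/6)
(-157 + 16*98)/((83 + (Q(-7) + 41))²) = (-157 + 16*98)/((83 + ((-9 - ⅙*(-7)) + 41))²) = (-157 + 1568)/((83 + ((-9 + 7/6) + 41))²) = 1411/((83 + (-47/6 + 41))²) = 1411/((83 + 199/6)²) = 1411/((697/6)²) = 1411/(485809/36) = 1411*(36/485809) = 2988/28577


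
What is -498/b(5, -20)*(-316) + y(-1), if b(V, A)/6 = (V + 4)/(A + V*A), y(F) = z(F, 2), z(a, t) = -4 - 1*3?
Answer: -1049141/3 ≈ -3.4971e+5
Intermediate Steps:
z(a, t) = -7 (z(a, t) = -4 - 3 = -7)
y(F) = -7
b(V, A) = 6*(4 + V)/(A + A*V) (b(V, A) = 6*((V + 4)/(A + V*A)) = 6*((4 + V)/(A + A*V)) = 6*(4 + V)/(A + A*V))
-498/b(5, -20)*(-316) + y(-1) = -498*(-10*(1 + 5)/(3*(4 + 5)))*(-316) - 7 = -498/(6*(-1/20)*9/6)*(-316) - 7 = -498/(6*(-1/20)*(1/6)*9)*(-316) - 7 = -498/(-9/20)*(-316) - 7 = -498*(-20/9)*(-316) - 7 = (3320/3)*(-316) - 7 = -1049120/3 - 7 = -1049141/3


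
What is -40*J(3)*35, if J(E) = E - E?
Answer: 0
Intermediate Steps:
J(E) = 0
-40*J(3)*35 = -40*0*35 = 0*35 = 0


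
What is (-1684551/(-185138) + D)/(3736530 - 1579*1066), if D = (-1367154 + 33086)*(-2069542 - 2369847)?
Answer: 1096469956484318927/380146817608 ≈ 2.8843e+6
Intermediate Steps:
D = 5922446804452 (D = -1334068*(-4439389) = 5922446804452)
(-1684551/(-185138) + D)/(3736530 - 1579*1066) = (-1684551/(-185138) + 5922446804452)/(3736530 - 1579*1066) = (-1684551*(-1/185138) + 5922446804452)/(3736530 - 1683214) = (1684551/185138 + 5922446804452)/2053316 = (1096469956484318927/185138)*(1/2053316) = 1096469956484318927/380146817608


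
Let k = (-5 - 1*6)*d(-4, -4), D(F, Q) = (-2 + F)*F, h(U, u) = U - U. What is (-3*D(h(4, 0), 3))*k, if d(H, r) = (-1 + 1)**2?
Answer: 0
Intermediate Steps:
h(U, u) = 0
D(F, Q) = F*(-2 + F)
d(H, r) = 0 (d(H, r) = 0**2 = 0)
k = 0 (k = (-5 - 1*6)*0 = (-5 - 6)*0 = -11*0 = 0)
(-3*D(h(4, 0), 3))*k = -0*(-2 + 0)*0 = -0*(-2)*0 = -3*0*0 = 0*0 = 0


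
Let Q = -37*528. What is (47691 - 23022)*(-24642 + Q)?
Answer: -1089827082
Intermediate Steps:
Q = -19536
(47691 - 23022)*(-24642 + Q) = (47691 - 23022)*(-24642 - 19536) = 24669*(-44178) = -1089827082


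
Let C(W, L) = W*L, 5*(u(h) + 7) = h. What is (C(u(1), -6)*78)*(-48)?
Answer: -763776/5 ≈ -1.5276e+5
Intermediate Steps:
u(h) = -7 + h/5
C(W, L) = L*W
(C(u(1), -6)*78)*(-48) = (-6*(-7 + (⅕)*1)*78)*(-48) = (-6*(-7 + ⅕)*78)*(-48) = (-6*(-34/5)*78)*(-48) = ((204/5)*78)*(-48) = (15912/5)*(-48) = -763776/5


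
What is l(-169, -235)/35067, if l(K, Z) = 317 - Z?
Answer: 184/11689 ≈ 0.015741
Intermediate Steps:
l(-169, -235)/35067 = (317 - 1*(-235))/35067 = (317 + 235)*(1/35067) = 552*(1/35067) = 184/11689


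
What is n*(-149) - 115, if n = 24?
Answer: -3691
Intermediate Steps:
n*(-149) - 115 = 24*(-149) - 115 = -3576 - 115 = -3691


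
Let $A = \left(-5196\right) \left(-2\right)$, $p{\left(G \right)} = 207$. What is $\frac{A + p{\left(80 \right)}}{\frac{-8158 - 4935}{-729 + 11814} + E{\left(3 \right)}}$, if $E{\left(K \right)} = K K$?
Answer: $\frac{117489915}{86672} \approx 1355.6$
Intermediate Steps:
$E{\left(K \right)} = K^{2}$
$A = 10392$
$\frac{A + p{\left(80 \right)}}{\frac{-8158 - 4935}{-729 + 11814} + E{\left(3 \right)}} = \frac{10392 + 207}{\frac{-8158 - 4935}{-729 + 11814} + 3^{2}} = \frac{10599}{- \frac{13093}{11085} + 9} = \frac{10599}{\frac{86672}{11085}} = 10599 \cdot \frac{11085}{86672} = \frac{117489915}{86672}$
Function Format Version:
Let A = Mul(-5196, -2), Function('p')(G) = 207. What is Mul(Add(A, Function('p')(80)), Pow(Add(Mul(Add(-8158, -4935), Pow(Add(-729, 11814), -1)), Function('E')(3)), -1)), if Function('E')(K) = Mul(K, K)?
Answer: Rational(117489915, 86672) ≈ 1355.6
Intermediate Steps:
Function('E')(K) = Pow(K, 2)
A = 10392
Mul(Add(A, Function('p')(80)), Pow(Add(Mul(Add(-8158, -4935), Pow(Add(-729, 11814), -1)), Function('E')(3)), -1)) = Mul(Add(10392, 207), Pow(Add(Mul(Add(-8158, -4935), Pow(Add(-729, 11814), -1)), Pow(3, 2)), -1)) = Mul(10599, Pow(Add(Mul(-13093, Pow(11085, -1)), 9), -1)) = Mul(10599, Pow(Add(Mul(-13093, Rational(1, 11085)), 9), -1)) = Mul(10599, Pow(Add(Rational(-13093, 11085), 9), -1)) = Mul(10599, Pow(Rational(86672, 11085), -1)) = Mul(10599, Rational(11085, 86672)) = Rational(117489915, 86672)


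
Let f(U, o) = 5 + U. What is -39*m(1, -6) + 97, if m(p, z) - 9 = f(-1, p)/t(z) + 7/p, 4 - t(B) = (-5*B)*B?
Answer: -24281/46 ≈ -527.85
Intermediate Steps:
t(B) = 4 + 5*B² (t(B) = 4 - (-5*B)*B = 4 - (-5)*B² = 4 + 5*B²)
m(p, z) = 9 + 4/(4 + 5*z²) + 7/p (m(p, z) = 9 + ((5 - 1)/(4 + 5*z²) + 7/p) = 9 + (4/(4 + 5*z²) + 7/p) = 9 + 4/(4 + 5*z²) + 7/p)
-39*m(1, -6) + 97 = -39*(9 + 4/(4 + 5*(-6)²) + 7/1) + 97 = -39*(9 + 4/(4 + 5*36) + 7*1) + 97 = -39*(9 + 4/(4 + 180) + 7) + 97 = -39*(9 + 4/184 + 7) + 97 = -39*(9 + 4*(1/184) + 7) + 97 = -39*(9 + 1/46 + 7) + 97 = -39*737/46 + 97 = -28743/46 + 97 = -24281/46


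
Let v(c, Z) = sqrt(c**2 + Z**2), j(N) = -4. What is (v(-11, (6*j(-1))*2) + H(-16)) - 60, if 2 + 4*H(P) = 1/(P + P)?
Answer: -7745/128 + 5*sqrt(97) ≈ -11.264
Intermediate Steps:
H(P) = -1/2 + 1/(8*P) (H(P) = -1/2 + 1/(4*(P + P)) = -1/2 + 1/(4*((2*P))) = -1/2 + (1/(2*P))/4 = -1/2 + 1/(8*P))
v(c, Z) = sqrt(Z**2 + c**2)
(v(-11, (6*j(-1))*2) + H(-16)) - 60 = (sqrt(((6*(-4))*2)**2 + (-11)**2) + (1/8)*(1 - 4*(-16))/(-16)) - 60 = (sqrt((-24*2)**2 + 121) + (1/8)*(-1/16)*(1 + 64)) - 60 = (sqrt((-48)**2 + 121) + (1/8)*(-1/16)*65) - 60 = (sqrt(2304 + 121) - 65/128) - 60 = (sqrt(2425) - 65/128) - 60 = (5*sqrt(97) - 65/128) - 60 = (-65/128 + 5*sqrt(97)) - 60 = -7745/128 + 5*sqrt(97)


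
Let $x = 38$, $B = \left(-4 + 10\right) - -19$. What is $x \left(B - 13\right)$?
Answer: $456$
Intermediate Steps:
$B = 25$ ($B = 6 + 19 = 25$)
$x \left(B - 13\right) = 38 \left(25 - 13\right) = 38 \cdot 12 = 456$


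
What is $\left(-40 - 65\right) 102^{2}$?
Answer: $-1092420$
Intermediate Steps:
$\left(-40 - 65\right) 102^{2} = \left(-105\right) 10404 = -1092420$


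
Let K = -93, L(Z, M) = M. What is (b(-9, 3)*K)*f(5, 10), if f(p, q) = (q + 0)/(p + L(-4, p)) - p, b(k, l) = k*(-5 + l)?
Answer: 6696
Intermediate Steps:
f(p, q) = -p + q/(2*p) (f(p, q) = (q + 0)/(p + p) - p = q/((2*p)) - p = q*(1/(2*p)) - p = q/(2*p) - p = -p + q/(2*p))
(b(-9, 3)*K)*f(5, 10) = (-9*(-5 + 3)*(-93))*(-1*5 + (½)*10/5) = (-9*(-2)*(-93))*(-5 + (½)*10*(⅕)) = (18*(-93))*(-5 + 1) = -1674*(-4) = 6696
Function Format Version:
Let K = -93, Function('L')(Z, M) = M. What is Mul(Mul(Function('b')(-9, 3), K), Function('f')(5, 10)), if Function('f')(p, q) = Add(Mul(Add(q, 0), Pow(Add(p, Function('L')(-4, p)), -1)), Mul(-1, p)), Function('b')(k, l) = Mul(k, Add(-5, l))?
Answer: 6696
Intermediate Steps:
Function('f')(p, q) = Add(Mul(-1, p), Mul(Rational(1, 2), q, Pow(p, -1))) (Function('f')(p, q) = Add(Mul(Add(q, 0), Pow(Add(p, p), -1)), Mul(-1, p)) = Add(Mul(q, Pow(Mul(2, p), -1)), Mul(-1, p)) = Add(Mul(q, Mul(Rational(1, 2), Pow(p, -1))), Mul(-1, p)) = Add(Mul(Rational(1, 2), q, Pow(p, -1)), Mul(-1, p)) = Add(Mul(-1, p), Mul(Rational(1, 2), q, Pow(p, -1))))
Mul(Mul(Function('b')(-9, 3), K), Function('f')(5, 10)) = Mul(Mul(Mul(-9, Add(-5, 3)), -93), Add(Mul(-1, 5), Mul(Rational(1, 2), 10, Pow(5, -1)))) = Mul(Mul(Mul(-9, -2), -93), Add(-5, Mul(Rational(1, 2), 10, Rational(1, 5)))) = Mul(Mul(18, -93), Add(-5, 1)) = Mul(-1674, -4) = 6696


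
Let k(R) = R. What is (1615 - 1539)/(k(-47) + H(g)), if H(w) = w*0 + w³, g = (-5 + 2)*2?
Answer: -76/263 ≈ -0.28897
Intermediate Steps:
g = -6 (g = -3*2 = -6)
H(w) = w³ (H(w) = 0 + w³ = w³)
(1615 - 1539)/(k(-47) + H(g)) = (1615 - 1539)/(-47 + (-6)³) = 76/(-47 - 216) = 76/(-263) = 76*(-1/263) = -76/263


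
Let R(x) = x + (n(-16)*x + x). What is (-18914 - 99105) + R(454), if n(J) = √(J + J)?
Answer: -117111 + 1816*I*√2 ≈ -1.1711e+5 + 2568.2*I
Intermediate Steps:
n(J) = √2*√J (n(J) = √(2*J) = √2*√J)
R(x) = 2*x + 4*I*x*√2 (R(x) = x + ((√2*√(-16))*x + x) = x + ((√2*(4*I))*x + x) = x + ((4*I*√2)*x + x) = x + (4*I*x*√2 + x) = x + (x + 4*I*x*√2) = 2*x + 4*I*x*√2)
(-18914 - 99105) + R(454) = (-18914 - 99105) + 2*454*(1 + 2*I*√2) = -118019 + (908 + 1816*I*√2) = -117111 + 1816*I*√2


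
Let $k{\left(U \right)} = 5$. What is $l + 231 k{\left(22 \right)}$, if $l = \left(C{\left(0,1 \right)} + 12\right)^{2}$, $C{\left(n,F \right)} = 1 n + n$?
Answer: $1299$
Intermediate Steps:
$C{\left(n,F \right)} = 2 n$ ($C{\left(n,F \right)} = n + n = 2 n$)
$l = 144$ ($l = \left(2 \cdot 0 + 12\right)^{2} = \left(0 + 12\right)^{2} = 12^{2} = 144$)
$l + 231 k{\left(22 \right)} = 144 + 231 \cdot 5 = 144 + 1155 = 1299$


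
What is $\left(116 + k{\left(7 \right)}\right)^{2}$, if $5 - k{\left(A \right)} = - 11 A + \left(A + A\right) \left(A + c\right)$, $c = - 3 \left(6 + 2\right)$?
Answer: $190096$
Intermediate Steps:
$c = -24$ ($c = \left(-3\right) 8 = -24$)
$k{\left(A \right)} = 5 + 11 A - 2 A \left(-24 + A\right)$ ($k{\left(A \right)} = 5 - \left(- 11 A + \left(A + A\right) \left(A - 24\right)\right) = 5 - \left(- 11 A + 2 A \left(-24 + A\right)\right) = 5 + 11 A - 2 A \left(-24 + A\right)$)
$\left(116 + k{\left(7 \right)}\right)^{2} = \left(116 + \left(5 - 2 \cdot 7^{2} + 59 \cdot 7\right)\right)^{2} = \left(116 + \left(5 - 98 + 413\right)\right)^{2} = \left(116 + 320\right)^{2} = 436^{2} = 190096$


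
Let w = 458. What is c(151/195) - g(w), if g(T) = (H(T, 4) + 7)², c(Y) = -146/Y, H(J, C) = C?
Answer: -46741/151 ≈ -309.54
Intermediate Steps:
g(T) = 121 (g(T) = (4 + 7)² = 11² = 121)
c(151/195) - g(w) = -146/(151/195) - 1*121 = -146/(151*(1/195)) - 121 = -146/151/195 - 121 = -146*195/151 - 121 = -28470/151 - 121 = -46741/151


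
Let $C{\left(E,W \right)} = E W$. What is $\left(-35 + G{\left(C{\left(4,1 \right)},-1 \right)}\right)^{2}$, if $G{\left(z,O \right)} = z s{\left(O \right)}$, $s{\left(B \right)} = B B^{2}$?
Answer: $1521$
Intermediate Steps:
$s{\left(B \right)} = B^{3}$
$G{\left(z,O \right)} = z O^{3}$
$\left(-35 + G{\left(C{\left(4,1 \right)},-1 \right)}\right)^{2} = \left(-35 + 4 \cdot 1 \left(-1\right)^{3}\right)^{2} = \left(-35 + 4 \left(-1\right)\right)^{2} = \left(-35 - 4\right)^{2} = \left(-39\right)^{2} = 1521$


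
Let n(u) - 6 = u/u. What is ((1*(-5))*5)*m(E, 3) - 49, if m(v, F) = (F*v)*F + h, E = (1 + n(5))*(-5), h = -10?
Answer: 9201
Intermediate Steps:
n(u) = 7 (n(u) = 6 + u/u = 6 + 1 = 7)
E = -40 (E = (1 + 7)*(-5) = 8*(-5) = -40)
m(v, F) = -10 + v*F² (m(v, F) = (F*v)*F - 10 = v*F² - 10 = -10 + v*F²)
((1*(-5))*5)*m(E, 3) - 49 = ((1*(-5))*5)*(-10 - 40*3²) - 49 = (-5*5)*(-10 - 40*9) - 49 = -25*(-10 - 360) - 49 = -25*(-370) - 49 = 9250 - 49 = 9201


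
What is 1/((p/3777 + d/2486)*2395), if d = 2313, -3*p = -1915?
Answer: 28168866/74171456735 ≈ 0.00037978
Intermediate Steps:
p = 1915/3 (p = -⅓*(-1915) = 1915/3 ≈ 638.33)
1/((p/3777 + d/2486)*2395) = 1/(((1915/3)/3777 + 2313/2486)*2395) = (1/2395)/((1915/3)*(1/3777) + 2313*(1/2486)) = (1/2395)/(1915/11331 + 2313/2486) = (1/2395)/(30969293/28168866) = (28168866/30969293)*(1/2395) = 28168866/74171456735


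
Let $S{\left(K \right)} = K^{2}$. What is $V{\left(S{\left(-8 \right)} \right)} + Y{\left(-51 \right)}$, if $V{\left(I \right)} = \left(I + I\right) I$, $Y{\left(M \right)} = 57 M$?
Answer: $5285$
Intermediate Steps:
$V{\left(I \right)} = 2 I^{2}$ ($V{\left(I \right)} = 2 I I = 2 I^{2}$)
$V{\left(S{\left(-8 \right)} \right)} + Y{\left(-51 \right)} = 2 \left(\left(-8\right)^{2}\right)^{2} + 57 \left(-51\right) = 2 \cdot 64^{2} - 2907 = 2 \cdot 4096 - 2907 = 8192 - 2907 = 5285$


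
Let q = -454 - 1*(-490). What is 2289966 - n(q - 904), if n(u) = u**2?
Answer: 1536542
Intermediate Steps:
q = 36 (q = -454 + 490 = 36)
2289966 - n(q - 904) = 2289966 - (36 - 904)**2 = 2289966 - 1*(-868)**2 = 2289966 - 1*753424 = 2289966 - 753424 = 1536542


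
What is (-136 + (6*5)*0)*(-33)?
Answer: 4488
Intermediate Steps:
(-136 + (6*5)*0)*(-33) = (-136 + 30*0)*(-33) = (-136 + 0)*(-33) = -136*(-33) = 4488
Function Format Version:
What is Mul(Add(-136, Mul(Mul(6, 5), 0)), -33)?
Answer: 4488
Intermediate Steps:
Mul(Add(-136, Mul(Mul(6, 5), 0)), -33) = Mul(Add(-136, Mul(30, 0)), -33) = Mul(Add(-136, 0), -33) = Mul(-136, -33) = 4488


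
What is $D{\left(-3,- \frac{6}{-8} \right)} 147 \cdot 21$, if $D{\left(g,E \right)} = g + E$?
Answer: $- \frac{27783}{4} \approx -6945.8$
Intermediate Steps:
$D{\left(g,E \right)} = E + g$
$D{\left(-3,- \frac{6}{-8} \right)} 147 \cdot 21 = \left(- \frac{6}{-8} - 3\right) 147 \cdot 21 = \left(\left(-6\right) \left(- \frac{1}{8}\right) - 3\right) 147 \cdot 21 = \left(\frac{3}{4} - 3\right) 147 \cdot 21 = \left(- \frac{9}{4}\right) 147 \cdot 21 = \left(- \frac{1323}{4}\right) 21 = - \frac{27783}{4}$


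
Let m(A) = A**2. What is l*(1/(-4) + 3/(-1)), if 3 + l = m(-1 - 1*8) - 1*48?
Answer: -195/2 ≈ -97.500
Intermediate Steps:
l = 30 (l = -3 + ((-1 - 1*8)**2 - 1*48) = -3 + ((-1 - 8)**2 - 48) = -3 + ((-9)**2 - 48) = -3 + (81 - 48) = -3 + 33 = 30)
l*(1/(-4) + 3/(-1)) = 30*(1/(-4) + 3/(-1)) = 30*(1*(-1/4) + 3*(-1)) = 30*(-1/4 - 3) = 30*(-13/4) = -195/2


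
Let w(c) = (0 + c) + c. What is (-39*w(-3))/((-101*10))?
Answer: -117/505 ≈ -0.23168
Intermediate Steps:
w(c) = 2*c (w(c) = c + c = 2*c)
(-39*w(-3))/((-101*10)) = (-78*(-3))/((-101*10)) = -39*(-6)/(-1010) = 234*(-1/1010) = -117/505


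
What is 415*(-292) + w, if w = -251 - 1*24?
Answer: -121455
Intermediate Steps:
w = -275 (w = -251 - 24 = -275)
415*(-292) + w = 415*(-292) - 275 = -121180 - 275 = -121455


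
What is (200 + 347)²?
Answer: 299209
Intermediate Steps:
(200 + 347)² = 547² = 299209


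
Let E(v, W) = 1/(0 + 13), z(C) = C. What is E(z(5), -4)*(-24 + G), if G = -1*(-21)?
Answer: -3/13 ≈ -0.23077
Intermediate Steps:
E(v, W) = 1/13
G = 21
E(z(5), -4)*(-24 + G) = (-24 + 21)/13 = (1/13)*(-3) = -3/13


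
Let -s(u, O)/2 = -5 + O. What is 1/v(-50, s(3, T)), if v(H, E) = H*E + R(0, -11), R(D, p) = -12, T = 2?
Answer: -1/312 ≈ -0.0032051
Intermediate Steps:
s(u, O) = 10 - 2*O (s(u, O) = -2*(-5 + O) = 10 - 2*O)
v(H, E) = -12 + E*H (v(H, E) = H*E - 12 = E*H - 12 = -12 + E*H)
1/v(-50, s(3, T)) = 1/(-12 + (10 - 2*2)*(-50)) = 1/(-12 + (10 - 4)*(-50)) = 1/(-12 + 6*(-50)) = 1/(-12 - 300) = 1/(-312) = -1/312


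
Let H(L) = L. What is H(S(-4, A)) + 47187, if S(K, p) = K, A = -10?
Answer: 47183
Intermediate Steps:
H(S(-4, A)) + 47187 = -4 + 47187 = 47183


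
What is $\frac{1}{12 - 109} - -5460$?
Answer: $\frac{529619}{97} \approx 5460.0$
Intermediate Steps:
$\frac{1}{12 - 109} - -5460 = \frac{1}{-97} + 5460 = - \frac{1}{97} + 5460 = \frac{529619}{97}$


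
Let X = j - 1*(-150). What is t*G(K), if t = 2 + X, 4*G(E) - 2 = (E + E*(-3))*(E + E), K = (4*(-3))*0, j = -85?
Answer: 67/2 ≈ 33.500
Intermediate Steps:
K = 0 (K = -12*0 = 0)
X = 65 (X = -85 - 1*(-150) = -85 + 150 = 65)
G(E) = 1/2 - E**2 (G(E) = 1/2 + ((E + E*(-3))*(E + E))/4 = 1/2 + ((E - 3*E)*(2*E))/4 = 1/2 + ((-2*E)*(2*E))/4 = 1/2 + (-4*E**2)/4 = 1/2 - E**2)
t = 67 (t = 2 + 65 = 67)
t*G(K) = 67*(1/2 - 1*0**2) = 67*(1/2 - 1*0) = 67*(1/2 + 0) = 67*(1/2) = 67/2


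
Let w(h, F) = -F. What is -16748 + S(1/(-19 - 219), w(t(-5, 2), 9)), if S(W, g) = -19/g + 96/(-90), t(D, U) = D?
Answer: -753613/45 ≈ -16747.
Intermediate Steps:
S(W, g) = -16/15 - 19/g (S(W, g) = -19/g + 96*(-1/90) = -19/g - 16/15 = -16/15 - 19/g)
-16748 + S(1/(-19 - 219), w(t(-5, 2), 9)) = -16748 + (-16/15 - 19/((-1*9))) = -16748 + (-16/15 - 19/(-9)) = -16748 + (-16/15 - 19*(-1/9)) = -16748 + (-16/15 + 19/9) = -16748 + 47/45 = -753613/45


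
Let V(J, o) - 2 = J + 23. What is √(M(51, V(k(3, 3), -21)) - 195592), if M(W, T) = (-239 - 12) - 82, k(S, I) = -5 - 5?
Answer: 5*I*√7837 ≈ 442.63*I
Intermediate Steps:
k(S, I) = -10
V(J, o) = 25 + J (V(J, o) = 2 + (J + 23) = 2 + (23 + J) = 25 + J)
M(W, T) = -333 (M(W, T) = -251 - 82 = -333)
√(M(51, V(k(3, 3), -21)) - 195592) = √(-333 - 195592) = √(-195925) = 5*I*√7837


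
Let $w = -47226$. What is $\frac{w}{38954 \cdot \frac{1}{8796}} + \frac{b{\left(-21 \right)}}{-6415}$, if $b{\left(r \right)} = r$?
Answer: $- \frac{1332394757403}{124944955} \approx -10664.0$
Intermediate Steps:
$\frac{w}{38954 \cdot \frac{1}{8796}} + \frac{b{\left(-21 \right)}}{-6415} = - \frac{47226}{38954 \cdot \frac{1}{8796}} - \frac{21}{-6415} = - \frac{47226}{38954 \cdot \frac{1}{8796}} - - \frac{21}{6415} = - \frac{47226}{\frac{19477}{4398}} + \frac{21}{6415} = \left(-47226\right) \frac{4398}{19477} + \frac{21}{6415} = - \frac{207699948}{19477} + \frac{21}{6415} = - \frac{1332394757403}{124944955}$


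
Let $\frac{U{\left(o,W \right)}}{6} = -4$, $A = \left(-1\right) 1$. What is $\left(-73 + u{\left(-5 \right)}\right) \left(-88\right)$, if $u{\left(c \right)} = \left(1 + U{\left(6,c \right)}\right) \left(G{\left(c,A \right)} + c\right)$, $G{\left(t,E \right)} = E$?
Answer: $-5720$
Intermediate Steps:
$A = -1$
$U{\left(o,W \right)} = -24$ ($U{\left(o,W \right)} = 6 \left(-4\right) = -24$)
$u{\left(c \right)} = 23 - 23 c$ ($u{\left(c \right)} = \left(1 - 24\right) \left(-1 + c\right) = - 23 \left(-1 + c\right) = 23 - 23 c$)
$\left(-73 + u{\left(-5 \right)}\right) \left(-88\right) = \left(-73 + \left(23 - -115\right)\right) \left(-88\right) = \left(-73 + \left(23 + 115\right)\right) \left(-88\right) = \left(-73 + 138\right) \left(-88\right) = 65 \left(-88\right) = -5720$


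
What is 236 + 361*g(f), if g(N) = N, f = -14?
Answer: -4818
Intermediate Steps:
236 + 361*g(f) = 236 + 361*(-14) = 236 - 5054 = -4818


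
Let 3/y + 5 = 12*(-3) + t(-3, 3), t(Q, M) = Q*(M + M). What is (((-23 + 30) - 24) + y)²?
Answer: 1012036/3481 ≈ 290.73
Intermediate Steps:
t(Q, M) = 2*M*Q (t(Q, M) = Q*(2*M) = 2*M*Q)
y = -3/59 (y = 3/(-5 + (12*(-3) + 2*3*(-3))) = 3/(-5 + (-36 - 18)) = 3/(-5 - 54) = 3/(-59) = 3*(-1/59) = -3/59 ≈ -0.050847)
(((-23 + 30) - 24) + y)² = (((-23 + 30) - 24) - 3/59)² = ((7 - 24) - 3/59)² = (-17 - 3/59)² = (-1006/59)² = 1012036/3481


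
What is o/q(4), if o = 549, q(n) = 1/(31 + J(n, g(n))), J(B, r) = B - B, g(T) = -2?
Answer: 17019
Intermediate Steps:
J(B, r) = 0
q(n) = 1/31 (q(n) = 1/(31 + 0) = 1/31)
o/q(4) = 549/(1/31) = 549*31 = 17019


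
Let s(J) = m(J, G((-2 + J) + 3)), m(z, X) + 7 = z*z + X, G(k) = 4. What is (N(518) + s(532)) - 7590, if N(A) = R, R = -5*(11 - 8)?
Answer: 275416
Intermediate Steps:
R = -15 (R = -5*3 = -15)
N(A) = -15
m(z, X) = -7 + X + z**2 (m(z, X) = -7 + (z*z + X) = -7 + (z**2 + X) = -7 + (X + z**2) = -7 + X + z**2)
s(J) = -3 + J**2 (s(J) = -7 + 4 + J**2 = -3 + J**2)
(N(518) + s(532)) - 7590 = (-15 + (-3 + 532**2)) - 7590 = (-15 + (-3 + 283024)) - 7590 = (-15 + 283021) - 7590 = 283006 - 7590 = 275416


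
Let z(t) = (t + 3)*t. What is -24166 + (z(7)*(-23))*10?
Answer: -40266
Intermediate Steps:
z(t) = t*(3 + t) (z(t) = (3 + t)*t = t*(3 + t))
-24166 + (z(7)*(-23))*10 = -24166 + ((7*(3 + 7))*(-23))*10 = -24166 + ((7*10)*(-23))*10 = -24166 + (70*(-23))*10 = -24166 - 1610*10 = -24166 - 16100 = -40266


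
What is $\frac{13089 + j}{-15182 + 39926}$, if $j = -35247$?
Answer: $- \frac{3693}{4124} \approx -0.89549$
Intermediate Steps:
$\frac{13089 + j}{-15182 + 39926} = \frac{13089 - 35247}{-15182 + 39926} = - \frac{22158}{24744} = \left(-22158\right) \frac{1}{24744} = - \frac{3693}{4124}$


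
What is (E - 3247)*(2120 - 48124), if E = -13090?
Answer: 751567348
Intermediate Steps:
(E - 3247)*(2120 - 48124) = (-13090 - 3247)*(2120 - 48124) = -16337*(-46004) = 751567348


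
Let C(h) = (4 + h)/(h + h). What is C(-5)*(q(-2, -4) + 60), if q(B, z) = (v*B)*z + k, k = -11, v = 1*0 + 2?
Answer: 13/2 ≈ 6.5000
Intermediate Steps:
v = 2 (v = 0 + 2 = 2)
C(h) = (4 + h)/(2*h) (C(h) = (4 + h)/((2*h)) = (4 + h)*(1/(2*h)) = (4 + h)/(2*h))
q(B, z) = -11 + 2*B*z (q(B, z) = (2*B)*z - 11 = 2*B*z - 11 = -11 + 2*B*z)
C(-5)*(q(-2, -4) + 60) = ((½)*(4 - 5)/(-5))*((-11 + 2*(-2)*(-4)) + 60) = ((½)*(-⅕)*(-1))*((-11 + 16) + 60) = (5 + 60)/10 = (⅒)*65 = 13/2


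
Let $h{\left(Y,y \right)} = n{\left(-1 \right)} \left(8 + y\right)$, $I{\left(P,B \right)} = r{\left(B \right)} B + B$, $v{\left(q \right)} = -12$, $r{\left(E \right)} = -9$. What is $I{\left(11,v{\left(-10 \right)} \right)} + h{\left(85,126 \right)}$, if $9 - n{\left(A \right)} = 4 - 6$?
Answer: $1570$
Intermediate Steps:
$n{\left(A \right)} = 11$ ($n{\left(A \right)} = 9 - \left(4 - 6\right) = 9 - -2 = 9 + 2 = 11$)
$I{\left(P,B \right)} = - 8 B$ ($I{\left(P,B \right)} = - 9 B + B = - 8 B$)
$h{\left(Y,y \right)} = 88 + 11 y$ ($h{\left(Y,y \right)} = 11 \left(8 + y\right) = 88 + 11 y$)
$I{\left(11,v{\left(-10 \right)} \right)} + h{\left(85,126 \right)} = \left(-8\right) \left(-12\right) + \left(88 + 11 \cdot 126\right) = 96 + \left(88 + 1386\right) = 96 + 1474 = 1570$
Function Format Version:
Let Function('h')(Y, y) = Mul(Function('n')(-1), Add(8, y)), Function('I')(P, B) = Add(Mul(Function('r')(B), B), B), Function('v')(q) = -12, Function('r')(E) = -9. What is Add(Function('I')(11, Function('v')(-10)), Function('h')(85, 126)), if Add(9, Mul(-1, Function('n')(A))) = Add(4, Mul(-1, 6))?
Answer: 1570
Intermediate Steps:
Function('n')(A) = 11 (Function('n')(A) = Add(9, Mul(-1, Add(4, Mul(-1, 6)))) = Add(9, Mul(-1, Add(4, -6))) = Add(9, Mul(-1, -2)) = Add(9, 2) = 11)
Function('I')(P, B) = Mul(-8, B) (Function('I')(P, B) = Add(Mul(-9, B), B) = Mul(-8, B))
Function('h')(Y, y) = Add(88, Mul(11, y)) (Function('h')(Y, y) = Mul(11, Add(8, y)) = Add(88, Mul(11, y)))
Add(Function('I')(11, Function('v')(-10)), Function('h')(85, 126)) = Add(Mul(-8, -12), Add(88, Mul(11, 126))) = Add(96, Add(88, 1386)) = Add(96, 1474) = 1570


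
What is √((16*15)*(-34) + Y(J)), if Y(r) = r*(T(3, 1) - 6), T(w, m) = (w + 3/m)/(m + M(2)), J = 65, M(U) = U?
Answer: 2*I*√2105 ≈ 91.76*I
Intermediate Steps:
T(w, m) = (w + 3/m)/(2 + m) (T(w, m) = (w + 3/m)/(m + 2) = (w + 3/m)/(2 + m))
Y(r) = -4*r (Y(r) = r*((3 + 1*3)/(1*(2 + 1)) - 6) = r*(1*(3 + 3)/3 - 6) = r*(1*(⅓)*6 - 6) = r*(2 - 6) = r*(-4) = -4*r)
√((16*15)*(-34) + Y(J)) = √((16*15)*(-34) - 4*65) = √(240*(-34) - 260) = √(-8160 - 260) = √(-8420) = 2*I*√2105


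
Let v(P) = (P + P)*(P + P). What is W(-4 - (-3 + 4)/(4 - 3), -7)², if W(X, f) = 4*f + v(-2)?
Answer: 144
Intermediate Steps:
v(P) = 4*P² (v(P) = (2*P)*(2*P) = 4*P²)
W(X, f) = 16 + 4*f (W(X, f) = 4*f + 4*(-2)² = 4*f + 4*4 = 4*f + 16 = 16 + 4*f)
W(-4 - (-3 + 4)/(4 - 3), -7)² = (16 + 4*(-7))² = (16 - 28)² = (-12)² = 144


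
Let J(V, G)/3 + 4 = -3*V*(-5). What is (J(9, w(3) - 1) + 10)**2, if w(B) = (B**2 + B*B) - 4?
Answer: 162409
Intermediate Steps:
w(B) = -4 + 2*B**2 (w(B) = (B**2 + B**2) - 4 = 2*B**2 - 4 = -4 + 2*B**2)
J(V, G) = -12 + 45*V (J(V, G) = -12 + 3*(-3*V*(-5)) = -12 + 3*(15*V) = -12 + 45*V)
(J(9, w(3) - 1) + 10)**2 = ((-12 + 45*9) + 10)**2 = ((-12 + 405) + 10)**2 = (393 + 10)**2 = 403**2 = 162409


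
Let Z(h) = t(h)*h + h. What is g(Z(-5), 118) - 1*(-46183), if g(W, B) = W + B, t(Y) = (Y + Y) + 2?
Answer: 46336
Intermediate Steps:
t(Y) = 2 + 2*Y (t(Y) = 2*Y + 2 = 2 + 2*Y)
Z(h) = h + h*(2 + 2*h) (Z(h) = (2 + 2*h)*h + h = h*(2 + 2*h) + h = h + h*(2 + 2*h))
g(W, B) = B + W
g(Z(-5), 118) - 1*(-46183) = (118 - 5*(3 + 2*(-5))) - 1*(-46183) = (118 - 5*(3 - 10)) + 46183 = (118 - 5*(-7)) + 46183 = (118 + 35) + 46183 = 153 + 46183 = 46336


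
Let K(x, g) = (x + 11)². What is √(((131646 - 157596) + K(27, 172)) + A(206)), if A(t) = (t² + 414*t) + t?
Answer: 2*√25855 ≈ 321.59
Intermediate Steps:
K(x, g) = (11 + x)²
A(t) = t² + 415*t
√(((131646 - 157596) + K(27, 172)) + A(206)) = √(((131646 - 157596) + (11 + 27)²) + 206*(415 + 206)) = √((-25950 + 38²) + 206*621) = √((-25950 + 1444) + 127926) = √(-24506 + 127926) = √103420 = 2*√25855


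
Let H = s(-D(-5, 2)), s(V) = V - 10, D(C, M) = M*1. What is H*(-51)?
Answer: 612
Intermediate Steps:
D(C, M) = M
s(V) = -10 + V
H = -12 (H = -10 - 1*2 = -10 - 2 = -12)
H*(-51) = -12*(-51) = 612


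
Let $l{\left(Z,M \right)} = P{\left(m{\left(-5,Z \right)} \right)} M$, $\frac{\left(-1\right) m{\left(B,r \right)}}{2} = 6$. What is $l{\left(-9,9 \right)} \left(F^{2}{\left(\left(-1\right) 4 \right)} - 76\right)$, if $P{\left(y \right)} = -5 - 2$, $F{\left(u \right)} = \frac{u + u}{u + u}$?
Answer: $4725$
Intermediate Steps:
$F{\left(u \right)} = 1$ ($F{\left(u \right)} = \frac{2 u}{2 u} = 2 u \frac{1}{2 u} = 1$)
$m{\left(B,r \right)} = -12$ ($m{\left(B,r \right)} = \left(-2\right) 6 = -12$)
$P{\left(y \right)} = -7$
$l{\left(Z,M \right)} = - 7 M$
$l{\left(-9,9 \right)} \left(F^{2}{\left(\left(-1\right) 4 \right)} - 76\right) = \left(-7\right) 9 \left(1^{2} - 76\right) = - 63 \left(1 - 76\right) = \left(-63\right) \left(-75\right) = 4725$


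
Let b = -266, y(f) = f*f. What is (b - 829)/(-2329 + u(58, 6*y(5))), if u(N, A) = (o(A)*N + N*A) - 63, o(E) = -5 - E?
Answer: 365/894 ≈ 0.40828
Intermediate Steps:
y(f) = f²
u(N, A) = -63 + A*N + N*(-5 - A) (u(N, A) = ((-5 - A)*N + N*A) - 63 = (N*(-5 - A) + A*N) - 63 = (A*N + N*(-5 - A)) - 63 = -63 + A*N + N*(-5 - A))
(b - 829)/(-2329 + u(58, 6*y(5))) = (-266 - 829)/(-2329 + (-63 - 5*58)) = -1095/(-2329 + (-63 - 290)) = -1095/(-2329 - 353) = -1095/(-2682) = -1095*(-1/2682) = 365/894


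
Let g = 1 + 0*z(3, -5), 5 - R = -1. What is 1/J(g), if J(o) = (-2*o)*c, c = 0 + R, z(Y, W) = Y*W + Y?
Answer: -1/12 ≈ -0.083333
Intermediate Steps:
R = 6 (R = 5 - 1*(-1) = 5 + 1 = 6)
z(Y, W) = Y + W*Y (z(Y, W) = W*Y + Y = Y + W*Y)
g = 1 (g = 1 + 0*(3*(1 - 5)) = 1 + 0*(3*(-4)) = 1 + 0*(-12) = 1 + 0 = 1)
c = 6 (c = 0 + 6 = 6)
J(o) = -12*o (J(o) = -2*o*6 = -12*o)
1/J(g) = 1/(-12*1) = 1/(-12) = -1/12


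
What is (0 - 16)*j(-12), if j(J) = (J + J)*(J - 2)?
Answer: -5376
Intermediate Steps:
j(J) = 2*J*(-2 + J) (j(J) = (2*J)*(-2 + J) = 2*J*(-2 + J))
(0 - 16)*j(-12) = (0 - 16)*(2*(-12)*(-2 - 12)) = -32*(-12)*(-14) = -16*336 = -5376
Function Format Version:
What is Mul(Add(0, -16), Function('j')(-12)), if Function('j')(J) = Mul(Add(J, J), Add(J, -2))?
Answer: -5376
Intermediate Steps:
Function('j')(J) = Mul(2, J, Add(-2, J)) (Function('j')(J) = Mul(Mul(2, J), Add(-2, J)) = Mul(2, J, Add(-2, J)))
Mul(Add(0, -16), Function('j')(-12)) = Mul(Add(0, -16), Mul(2, -12, Add(-2, -12))) = Mul(-16, Mul(2, -12, -14)) = Mul(-16, 336) = -5376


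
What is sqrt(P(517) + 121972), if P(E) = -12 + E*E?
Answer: sqrt(389249) ≈ 623.90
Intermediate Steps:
P(E) = -12 + E**2
sqrt(P(517) + 121972) = sqrt((-12 + 517**2) + 121972) = sqrt((-12 + 267289) + 121972) = sqrt(267277 + 121972) = sqrt(389249)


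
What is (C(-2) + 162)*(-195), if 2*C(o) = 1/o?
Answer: -126165/4 ≈ -31541.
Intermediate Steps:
C(o) = 1/(2*o)
(C(-2) + 162)*(-195) = ((1/2)/(-2) + 162)*(-195) = ((1/2)*(-1/2) + 162)*(-195) = (-1/4 + 162)*(-195) = (647/4)*(-195) = -126165/4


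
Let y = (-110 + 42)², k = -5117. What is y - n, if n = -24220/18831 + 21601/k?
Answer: 446091143819/96358227 ≈ 4629.5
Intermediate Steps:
y = 4624 (y = (-68)² = 4624)
n = -530702171/96358227 (n = -24220/18831 + 21601/(-5117) = -24220*1/18831 + 21601*(-1/5117) = -24220/18831 - 21601/5117 = -530702171/96358227 ≈ -5.5076)
y - n = 4624 - 1*(-530702171/96358227) = 4624 + 530702171/96358227 = 446091143819/96358227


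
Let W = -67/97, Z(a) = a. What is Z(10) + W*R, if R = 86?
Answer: -4792/97 ≈ -49.402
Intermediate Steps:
W = -67/97 (W = -67*1/97 = -67/97 ≈ -0.69072)
Z(10) + W*R = 10 - 67/97*86 = 10 - 5762/97 = -4792/97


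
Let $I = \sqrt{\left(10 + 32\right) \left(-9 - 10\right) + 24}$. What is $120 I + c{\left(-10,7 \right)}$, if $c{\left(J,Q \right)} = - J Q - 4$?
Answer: $66 + 360 i \sqrt{86} \approx 66.0 + 3338.5 i$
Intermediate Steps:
$c{\left(J,Q \right)} = -4 - J Q$ ($c{\left(J,Q \right)} = - J Q - 4 = -4 - J Q$)
$I = 3 i \sqrt{86}$ ($I = \sqrt{42 \left(-19\right) + 24} = \sqrt{-798 + 24} = \sqrt{-774} = 3 i \sqrt{86} \approx 27.821 i$)
$120 I + c{\left(-10,7 \right)} = 120 \cdot 3 i \sqrt{86} - \left(4 - 70\right) = 360 i \sqrt{86} + \left(-4 + 70\right) = 360 i \sqrt{86} + 66 = 66 + 360 i \sqrt{86}$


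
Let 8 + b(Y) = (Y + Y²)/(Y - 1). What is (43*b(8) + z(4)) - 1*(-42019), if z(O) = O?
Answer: 294849/7 ≈ 42121.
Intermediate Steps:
b(Y) = -8 + (Y + Y²)/(-1 + Y) (b(Y) = -8 + (Y + Y²)/(Y - 1) = -8 + (Y + Y²)/(-1 + Y))
(43*b(8) + z(4)) - 1*(-42019) = (43*((8 + 8² - 7*8)/(-1 + 8)) + 4) - 1*(-42019) = (43*((8 + 64 - 56)/7) + 4) + 42019 = (43*((⅐)*16) + 4) + 42019 = (43*(16/7) + 4) + 42019 = (688/7 + 4) + 42019 = 716/7 + 42019 = 294849/7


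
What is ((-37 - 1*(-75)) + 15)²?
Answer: 2809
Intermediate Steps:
((-37 - 1*(-75)) + 15)² = ((-37 + 75) + 15)² = (38 + 15)² = 53² = 2809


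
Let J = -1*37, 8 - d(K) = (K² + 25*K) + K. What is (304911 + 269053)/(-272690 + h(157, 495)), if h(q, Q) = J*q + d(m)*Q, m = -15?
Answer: -143491/48216 ≈ -2.9760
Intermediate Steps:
d(K) = 8 - K² - 26*K (d(K) = 8 - ((K² + 25*K) + K) = 8 - (K² + 26*K) = 8 + (-K² - 26*K) = 8 - K² - 26*K)
J = -37
h(q, Q) = -37*q + 173*Q (h(q, Q) = -37*q + (8 - 1*(-15)² - 26*(-15))*Q = -37*q + (8 - 1*225 + 390)*Q = -37*q + (8 - 225 + 390)*Q = -37*q + 173*Q)
(304911 + 269053)/(-272690 + h(157, 495)) = (304911 + 269053)/(-272690 + (-37*157 + 173*495)) = 573964/(-272690 + (-5809 + 85635)) = 573964/(-272690 + 79826) = 573964/(-192864) = 573964*(-1/192864) = -143491/48216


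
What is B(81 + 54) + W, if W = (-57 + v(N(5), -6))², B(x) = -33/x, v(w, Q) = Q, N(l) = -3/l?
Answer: 178594/45 ≈ 3968.8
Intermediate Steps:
W = 3969 (W = (-57 - 6)² = (-63)² = 3969)
B(81 + 54) + W = -33/(81 + 54) + 3969 = -33/135 + 3969 = -33*1/135 + 3969 = -11/45 + 3969 = 178594/45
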